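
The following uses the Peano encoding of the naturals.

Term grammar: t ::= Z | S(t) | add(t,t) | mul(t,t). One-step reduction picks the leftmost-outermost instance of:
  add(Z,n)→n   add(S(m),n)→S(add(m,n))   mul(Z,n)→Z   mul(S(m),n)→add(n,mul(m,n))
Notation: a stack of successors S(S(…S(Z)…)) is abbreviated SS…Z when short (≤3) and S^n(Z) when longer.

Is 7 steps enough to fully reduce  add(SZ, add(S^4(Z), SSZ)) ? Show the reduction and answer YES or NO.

  start: add(SZ, add(S^4(Z), SSZ))
  step 1: S(add(Z, add(S^4(Z), SSZ)))
  step 2: S(add(S^4(Z), SSZ))
  step 3: S(S(add(SSSZ, SSZ)))
  step 4: S(S(S(add(SSZ, SSZ))))
  step 5: S(S(S(S(add(SZ, SSZ)))))
  step 6: S(S(S(S(S(add(Z, SSZ))))))
  step 7: S^7(Z)

Answer: YES — reaches normal form S^7(Z) in 7 ≤ 7 steps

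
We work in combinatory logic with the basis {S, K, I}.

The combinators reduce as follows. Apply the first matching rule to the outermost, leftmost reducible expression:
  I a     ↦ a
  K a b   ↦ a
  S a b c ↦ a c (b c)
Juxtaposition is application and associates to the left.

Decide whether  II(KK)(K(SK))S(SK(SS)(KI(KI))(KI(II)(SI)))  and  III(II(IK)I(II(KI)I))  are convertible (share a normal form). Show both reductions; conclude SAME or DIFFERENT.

Answer: DIFFERENT — A ⇓ S, B ⇓ I

Derivation:
Term A:
  start: II(KK)(K(SK))S(SK(SS)(KI(KI))(KI(II)(SI)))
  [1] I(KK)(K(SK))S(SK(SS)(KI(KI))(KI(II)(SI)))
  [2] KK(K(SK))S(SK(SS)(KI(KI))(KI(II)(SI)))
  [3] KS(SK(SS)(KI(KI))(KI(II)(SI)))
  [4] S

Term B:
  start: III(II(IK)I(II(KI)I))
  [1] II(II(IK)I(II(KI)I))
  [2] I(II(IK)I(II(KI)I))
  [3] II(IK)I(II(KI)I)
  [4] I(IK)I(II(KI)I)
  [5] IKI(II(KI)I)
  [6] KI(II(KI)I)
  [7] I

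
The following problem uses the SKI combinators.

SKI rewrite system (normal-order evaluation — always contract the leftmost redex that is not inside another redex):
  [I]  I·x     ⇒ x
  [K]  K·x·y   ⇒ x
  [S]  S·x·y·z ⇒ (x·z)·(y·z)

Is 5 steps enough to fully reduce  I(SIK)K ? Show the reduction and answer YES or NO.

  start: I(SIK)K
  [1] SIKK
  [2] IK(KK)
  [3] K(KK)

Answer: YES — reaches normal form K(KK) in 3 ≤ 5 steps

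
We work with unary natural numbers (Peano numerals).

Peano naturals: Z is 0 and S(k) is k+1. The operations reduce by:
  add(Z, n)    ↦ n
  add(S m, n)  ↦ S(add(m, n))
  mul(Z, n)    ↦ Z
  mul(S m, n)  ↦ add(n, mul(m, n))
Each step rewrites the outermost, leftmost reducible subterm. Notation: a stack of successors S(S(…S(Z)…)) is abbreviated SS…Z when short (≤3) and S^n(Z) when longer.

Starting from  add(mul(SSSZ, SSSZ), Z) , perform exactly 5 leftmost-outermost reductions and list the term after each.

Answer: after 5 steps: S(S(add(add(SZ, mul(SSZ, SSSZ)), Z)))

Working:
  start: add(mul(SSSZ, SSSZ), Z)
  →1  add(add(SSSZ, mul(SSZ, SSSZ)), Z)
  →2  add(S(add(SSZ, mul(SSZ, SSSZ))), Z)
  →3  S(add(add(SSZ, mul(SSZ, SSSZ)), Z))
  →4  S(add(S(add(SZ, mul(SSZ, SSSZ))), Z))
  →5  S(S(add(add(SZ, mul(SSZ, SSSZ)), Z)))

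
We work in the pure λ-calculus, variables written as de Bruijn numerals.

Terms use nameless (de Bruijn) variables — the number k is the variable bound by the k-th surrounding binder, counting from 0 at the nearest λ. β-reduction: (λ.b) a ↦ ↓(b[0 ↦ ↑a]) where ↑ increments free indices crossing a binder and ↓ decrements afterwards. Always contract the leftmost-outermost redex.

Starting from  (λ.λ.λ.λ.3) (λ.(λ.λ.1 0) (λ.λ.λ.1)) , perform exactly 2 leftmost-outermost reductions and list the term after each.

Answer: after 2 steps: λ.λ.λ.λ.λ.(λ.λ.λ.1) 0

Working:
  start: (λ.λ.λ.λ.3) (λ.(λ.λ.1 0) (λ.λ.λ.1))
  step 1: λ.λ.λ.λ.(λ.λ.1 0) (λ.λ.λ.1)
  step 2: λ.λ.λ.λ.λ.(λ.λ.λ.1) 0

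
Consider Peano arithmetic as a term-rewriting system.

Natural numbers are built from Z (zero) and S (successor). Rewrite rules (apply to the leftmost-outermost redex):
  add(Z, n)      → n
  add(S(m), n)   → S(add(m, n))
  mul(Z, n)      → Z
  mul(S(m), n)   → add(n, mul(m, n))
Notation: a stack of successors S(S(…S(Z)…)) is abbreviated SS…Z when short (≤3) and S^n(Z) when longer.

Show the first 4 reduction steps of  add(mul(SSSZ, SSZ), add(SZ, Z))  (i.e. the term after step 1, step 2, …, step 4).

Answer: after 4 steps: S(add(S(add(Z, mul(SSZ, SSZ))), add(SZ, Z)))

Derivation:
  start: add(mul(SSSZ, SSZ), add(SZ, Z))
  step 1: add(add(SSZ, mul(SSZ, SSZ)), add(SZ, Z))
  step 2: add(S(add(SZ, mul(SSZ, SSZ))), add(SZ, Z))
  step 3: S(add(add(SZ, mul(SSZ, SSZ)), add(SZ, Z)))
  step 4: S(add(S(add(Z, mul(SSZ, SSZ))), add(SZ, Z)))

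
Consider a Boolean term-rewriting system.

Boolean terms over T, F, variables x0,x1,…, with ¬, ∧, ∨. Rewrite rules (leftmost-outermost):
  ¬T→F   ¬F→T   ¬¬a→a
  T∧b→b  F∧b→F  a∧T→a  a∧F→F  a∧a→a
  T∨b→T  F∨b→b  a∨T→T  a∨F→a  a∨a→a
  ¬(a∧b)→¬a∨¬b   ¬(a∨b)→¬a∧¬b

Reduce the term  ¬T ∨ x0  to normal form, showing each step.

  start: ¬T ∨ x0
  [1] F ∨ x0
  [2] x0

Answer: normal form = x0  (in 2 steps)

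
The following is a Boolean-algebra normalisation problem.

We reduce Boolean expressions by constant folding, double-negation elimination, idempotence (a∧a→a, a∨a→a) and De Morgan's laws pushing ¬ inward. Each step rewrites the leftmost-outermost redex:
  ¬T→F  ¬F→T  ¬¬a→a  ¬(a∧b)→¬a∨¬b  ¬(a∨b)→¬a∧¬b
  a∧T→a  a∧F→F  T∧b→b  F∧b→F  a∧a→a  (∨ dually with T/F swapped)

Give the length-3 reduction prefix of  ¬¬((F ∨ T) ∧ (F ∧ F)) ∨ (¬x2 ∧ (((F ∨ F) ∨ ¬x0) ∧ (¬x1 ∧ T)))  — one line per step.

  start: ¬¬((F ∨ T) ∧ (F ∧ F)) ∨ (¬x2 ∧ (((F ∨ F) ∨ ¬x0) ∧ (¬x1 ∧ T)))
  [1] ((F ∨ T) ∧ (F ∧ F)) ∨ (¬x2 ∧ (((F ∨ F) ∨ ¬x0) ∧ (¬x1 ∧ T)))
  [2] (T ∧ (F ∧ F)) ∨ (¬x2 ∧ (((F ∨ F) ∨ ¬x0) ∧ (¬x1 ∧ T)))
  [3] (F ∧ F) ∨ (¬x2 ∧ (((F ∨ F) ∨ ¬x0) ∧ (¬x1 ∧ T)))

Answer: after 3 steps: (F ∧ F) ∨ (¬x2 ∧ (((F ∨ F) ∨ ¬x0) ∧ (¬x1 ∧ T)))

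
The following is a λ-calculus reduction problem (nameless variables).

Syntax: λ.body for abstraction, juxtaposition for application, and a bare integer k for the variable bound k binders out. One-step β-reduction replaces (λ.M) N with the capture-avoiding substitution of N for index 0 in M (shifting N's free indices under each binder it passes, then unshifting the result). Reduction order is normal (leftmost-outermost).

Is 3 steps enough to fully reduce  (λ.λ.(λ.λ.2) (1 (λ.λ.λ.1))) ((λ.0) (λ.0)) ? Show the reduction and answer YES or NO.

Answer: YES — reaches normal form λ.λ.1 in 2 ≤ 3 steps

Derivation:
  start: (λ.λ.(λ.λ.2) (1 (λ.λ.λ.1))) ((λ.0) (λ.0))
  [1] λ.(λ.λ.2) ((λ.0) (λ.0) (λ.λ.λ.1))
  [2] λ.λ.1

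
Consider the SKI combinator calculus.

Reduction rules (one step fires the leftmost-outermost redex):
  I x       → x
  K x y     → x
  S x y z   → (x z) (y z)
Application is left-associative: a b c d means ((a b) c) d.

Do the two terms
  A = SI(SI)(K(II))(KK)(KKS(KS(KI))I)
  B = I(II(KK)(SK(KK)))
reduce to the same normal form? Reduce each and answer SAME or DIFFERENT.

Term A:
  start: SI(SI)(K(II))(KK)(KKS(KS(KI))I)
  →1  I(K(II))(SI(K(II)))(KK)(KKS(KS(KI))I)
  →2  K(II)(SI(K(II)))(KK)(KKS(KS(KI))I)
  →3  II(KK)(KKS(KS(KI))I)
  →4  I(KK)(KKS(KS(KI))I)
  →5  KK(KKS(KS(KI))I)
  →6  K

Term B:
  start: I(II(KK)(SK(KK)))
  →1  II(KK)(SK(KK))
  →2  I(KK)(SK(KK))
  →3  KK(SK(KK))
  →4  K

Answer: SAME — A ⇓ K, B ⇓ K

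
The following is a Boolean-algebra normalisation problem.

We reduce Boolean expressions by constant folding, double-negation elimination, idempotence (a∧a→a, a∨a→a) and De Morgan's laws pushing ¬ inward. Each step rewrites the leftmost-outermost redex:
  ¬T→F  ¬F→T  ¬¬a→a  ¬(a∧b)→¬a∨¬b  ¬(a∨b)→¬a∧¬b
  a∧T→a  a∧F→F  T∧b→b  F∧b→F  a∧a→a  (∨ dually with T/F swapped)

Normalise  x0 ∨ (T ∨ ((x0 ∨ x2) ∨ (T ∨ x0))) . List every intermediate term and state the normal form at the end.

  start: x0 ∨ (T ∨ ((x0 ∨ x2) ∨ (T ∨ x0)))
  step 1: x0 ∨ T
  step 2: T

Answer: normal form = T  (in 2 steps)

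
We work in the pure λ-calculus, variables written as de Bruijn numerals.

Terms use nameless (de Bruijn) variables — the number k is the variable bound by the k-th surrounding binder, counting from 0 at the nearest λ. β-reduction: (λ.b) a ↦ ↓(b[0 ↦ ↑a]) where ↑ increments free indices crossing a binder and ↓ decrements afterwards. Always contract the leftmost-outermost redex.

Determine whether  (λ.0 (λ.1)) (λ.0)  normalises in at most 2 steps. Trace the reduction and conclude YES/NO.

  start: (λ.0 (λ.1)) (λ.0)
  [1] (λ.0) (λ.λ.0)
  [2] λ.λ.0

Answer: YES — reaches normal form λ.λ.0 in 2 ≤ 2 steps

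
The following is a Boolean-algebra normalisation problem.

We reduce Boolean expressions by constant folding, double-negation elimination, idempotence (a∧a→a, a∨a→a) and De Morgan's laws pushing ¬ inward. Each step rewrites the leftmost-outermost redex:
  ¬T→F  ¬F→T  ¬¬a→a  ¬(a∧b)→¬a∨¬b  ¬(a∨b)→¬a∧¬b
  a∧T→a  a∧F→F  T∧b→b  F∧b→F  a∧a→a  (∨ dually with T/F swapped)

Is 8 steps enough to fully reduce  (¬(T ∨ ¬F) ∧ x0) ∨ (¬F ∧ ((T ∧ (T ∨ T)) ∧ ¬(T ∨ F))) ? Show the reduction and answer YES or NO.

Answer: NO — after 8 steps the term is (T ∨ T) ∧ ¬(T ∨ F), not yet normal

Working:
  start: (¬(T ∨ ¬F) ∧ x0) ∨ (¬F ∧ ((T ∧ (T ∨ T)) ∧ ¬(T ∨ F)))
  step 1: ((¬T ∧ ¬¬F) ∧ x0) ∨ (¬F ∧ ((T ∧ (T ∨ T)) ∧ ¬(T ∨ F)))
  step 2: ((F ∧ ¬¬F) ∧ x0) ∨ (¬F ∧ ((T ∧ (T ∨ T)) ∧ ¬(T ∨ F)))
  step 3: (F ∧ x0) ∨ (¬F ∧ ((T ∧ (T ∨ T)) ∧ ¬(T ∨ F)))
  step 4: F ∨ (¬F ∧ ((T ∧ (T ∨ T)) ∧ ¬(T ∨ F)))
  step 5: ¬F ∧ ((T ∧ (T ∨ T)) ∧ ¬(T ∨ F))
  step 6: T ∧ ((T ∧ (T ∨ T)) ∧ ¬(T ∨ F))
  step 7: (T ∧ (T ∨ T)) ∧ ¬(T ∨ F)
  step 8: (T ∨ T) ∧ ¬(T ∨ F)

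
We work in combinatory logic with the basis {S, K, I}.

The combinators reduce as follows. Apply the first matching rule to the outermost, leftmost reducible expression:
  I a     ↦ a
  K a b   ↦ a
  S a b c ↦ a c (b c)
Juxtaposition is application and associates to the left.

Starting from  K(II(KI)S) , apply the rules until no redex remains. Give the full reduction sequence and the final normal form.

Answer: normal form = KI  (in 3 steps)

Reduction:
  start: K(II(KI)S)
  [1] K(I(KI)S)
  [2] K(KIS)
  [3] KI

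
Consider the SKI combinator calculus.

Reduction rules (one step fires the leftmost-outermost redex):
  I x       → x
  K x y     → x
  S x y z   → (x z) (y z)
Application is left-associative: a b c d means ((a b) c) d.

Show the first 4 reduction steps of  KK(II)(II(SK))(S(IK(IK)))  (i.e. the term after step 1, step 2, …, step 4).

Answer: after 4 steps: SK

Derivation:
  start: KK(II)(II(SK))(S(IK(IK)))
  [1] K(II(SK))(S(IK(IK)))
  [2] II(SK)
  [3] I(SK)
  [4] SK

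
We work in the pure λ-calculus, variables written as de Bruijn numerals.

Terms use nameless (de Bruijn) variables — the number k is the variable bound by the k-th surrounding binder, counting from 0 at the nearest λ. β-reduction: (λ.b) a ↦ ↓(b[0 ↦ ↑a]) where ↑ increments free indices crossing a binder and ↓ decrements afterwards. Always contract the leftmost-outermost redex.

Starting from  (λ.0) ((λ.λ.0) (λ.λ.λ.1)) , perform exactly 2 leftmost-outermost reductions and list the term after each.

  start: (λ.0) ((λ.λ.0) (λ.λ.λ.1))
  [1] (λ.λ.0) (λ.λ.λ.1)
  [2] λ.0

Answer: after 2 steps: λ.0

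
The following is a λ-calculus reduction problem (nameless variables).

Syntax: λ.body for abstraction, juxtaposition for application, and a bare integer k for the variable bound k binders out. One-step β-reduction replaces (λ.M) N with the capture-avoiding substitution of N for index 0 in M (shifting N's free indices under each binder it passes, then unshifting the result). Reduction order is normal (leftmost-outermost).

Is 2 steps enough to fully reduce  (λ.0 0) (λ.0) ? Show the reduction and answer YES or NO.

Answer: YES — reaches normal form λ.0 in 2 ≤ 2 steps

Reduction:
  start: (λ.0 0) (λ.0)
  [1] (λ.0) (λ.0)
  [2] λ.0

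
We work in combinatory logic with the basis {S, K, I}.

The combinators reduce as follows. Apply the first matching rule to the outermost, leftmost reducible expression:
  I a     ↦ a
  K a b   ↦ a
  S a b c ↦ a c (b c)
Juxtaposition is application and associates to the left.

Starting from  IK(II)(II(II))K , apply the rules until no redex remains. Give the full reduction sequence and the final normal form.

  start: IK(II)(II(II))K
  [1] K(II)(II(II))K
  [2] IIK
  [3] IK
  [4] K

Answer: normal form = K  (in 4 steps)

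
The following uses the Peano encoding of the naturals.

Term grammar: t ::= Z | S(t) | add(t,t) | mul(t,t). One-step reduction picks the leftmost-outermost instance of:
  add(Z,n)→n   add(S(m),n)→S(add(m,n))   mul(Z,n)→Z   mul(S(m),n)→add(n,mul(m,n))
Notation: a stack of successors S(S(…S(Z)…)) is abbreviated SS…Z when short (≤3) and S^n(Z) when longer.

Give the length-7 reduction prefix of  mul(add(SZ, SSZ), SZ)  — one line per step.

  start: mul(add(SZ, SSZ), SZ)
  [1] mul(S(add(Z, SSZ)), SZ)
  [2] add(SZ, mul(add(Z, SSZ), SZ))
  [3] S(add(Z, mul(add(Z, SSZ), SZ)))
  [4] S(mul(add(Z, SSZ), SZ))
  [5] S(mul(SSZ, SZ))
  [6] S(add(SZ, mul(SZ, SZ)))
  [7] S(S(add(Z, mul(SZ, SZ))))

Answer: after 7 steps: S(S(add(Z, mul(SZ, SZ))))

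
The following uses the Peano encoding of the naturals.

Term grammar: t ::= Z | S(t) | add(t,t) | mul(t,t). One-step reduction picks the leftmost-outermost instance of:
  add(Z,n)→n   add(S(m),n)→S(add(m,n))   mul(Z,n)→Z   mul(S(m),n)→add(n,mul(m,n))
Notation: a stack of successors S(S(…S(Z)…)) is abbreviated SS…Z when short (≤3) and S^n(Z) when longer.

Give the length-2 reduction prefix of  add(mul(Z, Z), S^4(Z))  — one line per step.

  start: add(mul(Z, Z), S^4(Z))
  step 1: add(Z, S^4(Z))
  step 2: S^4(Z)

Answer: after 2 steps: S^4(Z)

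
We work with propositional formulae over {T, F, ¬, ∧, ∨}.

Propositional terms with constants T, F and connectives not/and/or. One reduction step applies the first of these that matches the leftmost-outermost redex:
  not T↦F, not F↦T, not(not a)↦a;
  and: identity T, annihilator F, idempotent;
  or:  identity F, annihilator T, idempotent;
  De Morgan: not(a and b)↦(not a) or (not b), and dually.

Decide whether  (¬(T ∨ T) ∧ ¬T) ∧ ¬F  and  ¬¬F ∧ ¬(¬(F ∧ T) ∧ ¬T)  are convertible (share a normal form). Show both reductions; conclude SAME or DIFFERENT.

Term A:
  start: (¬(T ∨ T) ∧ ¬T) ∧ ¬F
  [1] ((¬T ∧ ¬T) ∧ ¬T) ∧ ¬F
  [2] (¬T ∧ ¬T) ∧ ¬F
  [3] ¬T ∧ ¬F
  [4] F ∧ ¬F
  [5] F

Term B:
  start: ¬¬F ∧ ¬(¬(F ∧ T) ∧ ¬T)
  [1] F ∧ ¬(¬(F ∧ T) ∧ ¬T)
  [2] F

Answer: SAME — A ⇓ F, B ⇓ F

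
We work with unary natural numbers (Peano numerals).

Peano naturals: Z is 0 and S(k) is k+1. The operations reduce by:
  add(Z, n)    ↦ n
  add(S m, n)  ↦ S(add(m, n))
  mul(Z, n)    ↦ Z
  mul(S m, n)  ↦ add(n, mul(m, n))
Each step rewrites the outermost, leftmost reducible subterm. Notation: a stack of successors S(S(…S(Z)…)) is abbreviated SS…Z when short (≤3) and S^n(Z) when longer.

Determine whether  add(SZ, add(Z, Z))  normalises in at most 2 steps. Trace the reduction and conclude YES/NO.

  start: add(SZ, add(Z, Z))
  →1  S(add(Z, add(Z, Z)))
  →2  S(add(Z, Z))

Answer: NO — after 2 steps the term is S(add(Z, Z)), not yet normal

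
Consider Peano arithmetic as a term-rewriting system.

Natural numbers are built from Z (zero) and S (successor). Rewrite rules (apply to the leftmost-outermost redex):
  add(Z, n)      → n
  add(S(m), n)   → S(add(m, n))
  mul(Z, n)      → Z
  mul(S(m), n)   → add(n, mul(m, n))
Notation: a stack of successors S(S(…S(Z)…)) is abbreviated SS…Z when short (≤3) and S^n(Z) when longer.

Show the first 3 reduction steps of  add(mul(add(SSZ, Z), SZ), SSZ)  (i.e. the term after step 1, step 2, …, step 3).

Answer: after 3 steps: add(S(add(Z, mul(add(SZ, Z), SZ))), SSZ)

Reduction:
  start: add(mul(add(SSZ, Z), SZ), SSZ)
  [1] add(mul(S(add(SZ, Z)), SZ), SSZ)
  [2] add(add(SZ, mul(add(SZ, Z), SZ)), SSZ)
  [3] add(S(add(Z, mul(add(SZ, Z), SZ))), SSZ)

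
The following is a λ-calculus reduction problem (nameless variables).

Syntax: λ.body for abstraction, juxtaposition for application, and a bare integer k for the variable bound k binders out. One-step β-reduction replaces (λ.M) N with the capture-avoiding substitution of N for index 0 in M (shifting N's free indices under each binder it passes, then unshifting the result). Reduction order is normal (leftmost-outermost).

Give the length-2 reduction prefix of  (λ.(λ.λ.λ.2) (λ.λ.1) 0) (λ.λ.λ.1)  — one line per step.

Answer: after 2 steps: (λ.λ.λ.λ.1) (λ.λ.λ.1)

Derivation:
  start: (λ.(λ.λ.λ.2) (λ.λ.1) 0) (λ.λ.λ.1)
  →1  (λ.λ.λ.2) (λ.λ.1) (λ.λ.λ.1)
  →2  (λ.λ.λ.λ.1) (λ.λ.λ.1)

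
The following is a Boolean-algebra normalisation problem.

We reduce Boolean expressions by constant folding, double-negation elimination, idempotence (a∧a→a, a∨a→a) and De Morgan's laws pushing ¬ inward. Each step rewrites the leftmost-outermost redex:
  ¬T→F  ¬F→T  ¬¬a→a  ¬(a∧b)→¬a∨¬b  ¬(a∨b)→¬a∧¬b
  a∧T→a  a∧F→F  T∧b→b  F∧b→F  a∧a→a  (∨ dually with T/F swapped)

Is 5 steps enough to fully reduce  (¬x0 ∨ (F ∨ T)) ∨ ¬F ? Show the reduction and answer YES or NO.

  start: (¬x0 ∨ (F ∨ T)) ∨ ¬F
  step 1: (¬x0 ∨ T) ∨ ¬F
  step 2: T ∨ ¬F
  step 3: T

Answer: YES — reaches normal form T in 3 ≤ 5 steps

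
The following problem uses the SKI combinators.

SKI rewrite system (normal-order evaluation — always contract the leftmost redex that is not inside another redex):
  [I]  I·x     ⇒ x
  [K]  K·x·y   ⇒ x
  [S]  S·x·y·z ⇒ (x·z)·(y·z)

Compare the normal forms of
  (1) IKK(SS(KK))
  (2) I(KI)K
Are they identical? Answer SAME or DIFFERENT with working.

Answer: DIFFERENT — A ⇓ K, B ⇓ I

Working:
Term A:
  start: IKK(SS(KK))
  →1  KK(SS(KK))
  →2  K

Term B:
  start: I(KI)K
  →1  KIK
  →2  I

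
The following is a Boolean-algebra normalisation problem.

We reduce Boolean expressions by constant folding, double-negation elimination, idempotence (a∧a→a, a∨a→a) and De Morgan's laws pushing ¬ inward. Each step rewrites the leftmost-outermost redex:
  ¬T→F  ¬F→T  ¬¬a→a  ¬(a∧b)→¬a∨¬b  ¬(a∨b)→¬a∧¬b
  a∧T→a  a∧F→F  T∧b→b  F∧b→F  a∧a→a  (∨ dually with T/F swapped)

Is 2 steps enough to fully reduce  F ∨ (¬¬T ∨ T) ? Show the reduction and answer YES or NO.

  start: F ∨ (¬¬T ∨ T)
  →1  ¬¬T ∨ T
  →2  T

Answer: YES — reaches normal form T in 2 ≤ 2 steps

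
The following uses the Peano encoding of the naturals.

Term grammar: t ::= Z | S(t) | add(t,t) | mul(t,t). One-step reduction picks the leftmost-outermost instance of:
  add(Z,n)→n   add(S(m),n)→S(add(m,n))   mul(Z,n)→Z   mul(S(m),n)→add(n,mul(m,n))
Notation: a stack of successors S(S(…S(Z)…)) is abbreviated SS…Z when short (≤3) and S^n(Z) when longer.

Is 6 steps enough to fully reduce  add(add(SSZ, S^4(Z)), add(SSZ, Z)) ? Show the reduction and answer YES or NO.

  start: add(add(SSZ, S^4(Z)), add(SSZ, Z))
  →1  add(S(add(SZ, S^4(Z))), add(SSZ, Z))
  →2  S(add(add(SZ, S^4(Z)), add(SSZ, Z)))
  →3  S(add(S(add(Z, S^4(Z))), add(SSZ, Z)))
  →4  S(S(add(add(Z, S^4(Z)), add(SSZ, Z))))
  →5  S(S(add(S^4(Z), add(SSZ, Z))))
  →6  S(S(S(add(SSSZ, add(SSZ, Z)))))

Answer: NO — after 6 steps the term is S(S(S(add(SSSZ, add(SSZ, Z))))), not yet normal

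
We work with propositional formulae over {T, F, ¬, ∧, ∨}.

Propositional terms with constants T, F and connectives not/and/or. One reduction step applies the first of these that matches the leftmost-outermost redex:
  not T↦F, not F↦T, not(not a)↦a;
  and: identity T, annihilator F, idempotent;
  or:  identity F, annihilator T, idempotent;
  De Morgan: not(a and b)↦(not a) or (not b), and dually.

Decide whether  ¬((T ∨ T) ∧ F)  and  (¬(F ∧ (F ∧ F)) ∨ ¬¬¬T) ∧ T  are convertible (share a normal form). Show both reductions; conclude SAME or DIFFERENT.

Answer: SAME — A ⇓ T, B ⇓ T

Derivation:
Term A:
  start: ¬((T ∨ T) ∧ F)
  step 1: ¬(T ∨ T) ∨ ¬F
  step 2: (¬T ∧ ¬T) ∨ ¬F
  step 3: ¬T ∨ ¬F
  step 4: F ∨ ¬F
  step 5: ¬F
  step 6: T

Term B:
  start: (¬(F ∧ (F ∧ F)) ∨ ¬¬¬T) ∧ T
  step 1: ¬(F ∧ (F ∧ F)) ∨ ¬¬¬T
  step 2: (¬F ∨ ¬(F ∧ F)) ∨ ¬¬¬T
  step 3: (T ∨ ¬(F ∧ F)) ∨ ¬¬¬T
  step 4: T ∨ ¬¬¬T
  step 5: T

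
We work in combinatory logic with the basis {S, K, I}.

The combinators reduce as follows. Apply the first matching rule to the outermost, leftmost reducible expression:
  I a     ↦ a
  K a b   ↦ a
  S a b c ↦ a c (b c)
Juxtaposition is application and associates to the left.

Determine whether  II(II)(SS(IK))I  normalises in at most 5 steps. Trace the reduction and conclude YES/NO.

Answer: NO — after 5 steps the term is SI(IKI), not yet normal

Derivation:
  start: II(II)(SS(IK))I
  step 1: I(II)(SS(IK))I
  step 2: II(SS(IK))I
  step 3: I(SS(IK))I
  step 4: SS(IK)I
  step 5: SI(IKI)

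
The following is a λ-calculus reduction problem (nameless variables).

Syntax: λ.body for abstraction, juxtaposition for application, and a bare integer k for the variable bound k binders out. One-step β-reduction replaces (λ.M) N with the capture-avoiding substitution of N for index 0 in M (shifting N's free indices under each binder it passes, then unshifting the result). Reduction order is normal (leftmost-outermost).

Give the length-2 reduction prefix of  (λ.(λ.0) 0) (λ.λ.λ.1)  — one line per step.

Answer: after 2 steps: λ.λ.λ.1

Working:
  start: (λ.(λ.0) 0) (λ.λ.λ.1)
  [1] (λ.0) (λ.λ.λ.1)
  [2] λ.λ.λ.1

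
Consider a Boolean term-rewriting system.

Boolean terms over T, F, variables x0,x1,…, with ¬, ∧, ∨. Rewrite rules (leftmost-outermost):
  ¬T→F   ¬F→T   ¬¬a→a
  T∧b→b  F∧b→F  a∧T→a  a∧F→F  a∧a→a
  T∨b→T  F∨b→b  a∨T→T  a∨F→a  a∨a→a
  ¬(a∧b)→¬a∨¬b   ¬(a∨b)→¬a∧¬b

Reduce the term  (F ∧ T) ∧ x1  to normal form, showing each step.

  start: (F ∧ T) ∧ x1
  [1] F ∧ x1
  [2] F

Answer: normal form = F  (in 2 steps)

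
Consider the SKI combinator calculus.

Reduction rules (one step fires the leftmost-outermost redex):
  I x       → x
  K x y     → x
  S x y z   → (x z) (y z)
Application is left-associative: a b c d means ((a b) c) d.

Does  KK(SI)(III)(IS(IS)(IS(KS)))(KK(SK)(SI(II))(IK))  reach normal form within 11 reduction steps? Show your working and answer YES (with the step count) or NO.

Answer: YES — reaches normal form SII in 8 ≤ 11 steps

Working:
  start: KK(SI)(III)(IS(IS)(IS(KS)))(KK(SK)(SI(II))(IK))
  step 1: K(III)(IS(IS)(IS(KS)))(KK(SK)(SI(II))(IK))
  step 2: III(KK(SK)(SI(II))(IK))
  step 3: II(KK(SK)(SI(II))(IK))
  step 4: I(KK(SK)(SI(II))(IK))
  step 5: KK(SK)(SI(II))(IK)
  step 6: K(SI(II))(IK)
  step 7: SI(II)
  step 8: SII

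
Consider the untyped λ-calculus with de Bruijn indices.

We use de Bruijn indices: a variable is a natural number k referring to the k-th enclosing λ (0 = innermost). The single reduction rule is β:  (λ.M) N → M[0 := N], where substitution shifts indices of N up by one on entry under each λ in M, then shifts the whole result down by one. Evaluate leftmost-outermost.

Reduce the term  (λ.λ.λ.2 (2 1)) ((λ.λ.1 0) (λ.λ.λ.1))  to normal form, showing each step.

Answer: normal form = λ.λ.λ.λ.1  (in 4 steps)

Reduction:
  start: (λ.λ.λ.2 (2 1)) ((λ.λ.1 0) (λ.λ.λ.1))
  →1  λ.λ.(λ.λ.1 0) (λ.λ.λ.1) ((λ.λ.1 0) (λ.λ.λ.1) 1)
  →2  λ.λ.(λ.(λ.λ.λ.1) 0) ((λ.λ.1 0) (λ.λ.λ.1) 1)
  →3  λ.λ.(λ.λ.λ.1) ((λ.λ.1 0) (λ.λ.λ.1) 1)
  →4  λ.λ.λ.λ.1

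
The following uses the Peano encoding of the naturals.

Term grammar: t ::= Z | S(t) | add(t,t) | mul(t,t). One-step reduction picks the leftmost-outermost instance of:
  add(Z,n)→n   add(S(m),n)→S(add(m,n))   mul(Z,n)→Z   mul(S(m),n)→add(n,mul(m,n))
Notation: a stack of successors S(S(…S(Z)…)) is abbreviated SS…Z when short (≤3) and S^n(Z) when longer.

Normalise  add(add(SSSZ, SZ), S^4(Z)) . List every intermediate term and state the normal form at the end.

Answer: normal form = S^8(Z)  (in 9 steps)

Working:
  start: add(add(SSSZ, SZ), S^4(Z))
  [1] add(S(add(SSZ, SZ)), S^4(Z))
  [2] S(add(add(SSZ, SZ), S^4(Z)))
  [3] S(add(S(add(SZ, SZ)), S^4(Z)))
  [4] S(S(add(add(SZ, SZ), S^4(Z))))
  [5] S(S(add(S(add(Z, SZ)), S^4(Z))))
  [6] S(S(S(add(add(Z, SZ), S^4(Z)))))
  [7] S(S(S(add(SZ, S^4(Z)))))
  [8] S(S(S(S(add(Z, S^4(Z))))))
  [9] S^8(Z)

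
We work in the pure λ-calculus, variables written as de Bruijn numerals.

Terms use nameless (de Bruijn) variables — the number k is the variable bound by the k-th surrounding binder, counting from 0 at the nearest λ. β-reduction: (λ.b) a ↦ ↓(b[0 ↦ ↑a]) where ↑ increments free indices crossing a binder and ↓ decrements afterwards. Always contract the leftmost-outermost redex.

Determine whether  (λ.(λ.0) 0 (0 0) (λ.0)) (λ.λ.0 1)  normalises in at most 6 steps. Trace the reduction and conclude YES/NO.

  start: (λ.(λ.0) 0 (0 0) (λ.0)) (λ.λ.0 1)
  [1] (λ.0) (λ.λ.0 1) ((λ.λ.0 1) (λ.λ.0 1)) (λ.0)
  [2] (λ.λ.0 1) ((λ.λ.0 1) (λ.λ.0 1)) (λ.0)
  [3] (λ.0 ((λ.λ.0 1) (λ.λ.0 1))) (λ.0)
  [4] (λ.0) ((λ.λ.0 1) (λ.λ.0 1))
  [5] (λ.λ.0 1) (λ.λ.0 1)
  [6] λ.0 (λ.λ.0 1)

Answer: YES — reaches normal form λ.0 (λ.λ.0 1) in 6 ≤ 6 steps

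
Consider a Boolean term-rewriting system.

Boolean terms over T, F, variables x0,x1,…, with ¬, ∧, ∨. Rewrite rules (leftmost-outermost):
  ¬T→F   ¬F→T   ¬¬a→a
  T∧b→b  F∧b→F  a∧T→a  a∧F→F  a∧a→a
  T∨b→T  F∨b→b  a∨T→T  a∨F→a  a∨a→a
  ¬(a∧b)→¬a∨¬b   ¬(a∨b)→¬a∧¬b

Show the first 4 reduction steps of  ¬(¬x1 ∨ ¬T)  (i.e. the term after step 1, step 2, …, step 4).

  start: ¬(¬x1 ∨ ¬T)
  [1] ¬¬x1 ∧ ¬¬T
  [2] x1 ∧ ¬¬T
  [3] x1 ∧ T
  [4] x1

Answer: after 4 steps: x1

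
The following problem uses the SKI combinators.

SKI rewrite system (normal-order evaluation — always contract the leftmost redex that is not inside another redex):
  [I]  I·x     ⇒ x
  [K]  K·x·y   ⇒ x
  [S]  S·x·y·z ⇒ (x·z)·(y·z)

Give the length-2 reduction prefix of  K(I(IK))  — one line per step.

  start: K(I(IK))
  [1] K(IK)
  [2] KK

Answer: after 2 steps: KK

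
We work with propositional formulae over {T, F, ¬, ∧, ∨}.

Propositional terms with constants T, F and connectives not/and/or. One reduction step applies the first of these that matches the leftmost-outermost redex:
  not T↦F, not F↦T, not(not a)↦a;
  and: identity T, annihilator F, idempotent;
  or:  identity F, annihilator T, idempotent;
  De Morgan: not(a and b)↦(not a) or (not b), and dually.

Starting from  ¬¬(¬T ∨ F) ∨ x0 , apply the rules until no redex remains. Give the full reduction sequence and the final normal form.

  start: ¬¬(¬T ∨ F) ∨ x0
  [1] (¬T ∨ F) ∨ x0
  [2] ¬T ∨ x0
  [3] F ∨ x0
  [4] x0

Answer: normal form = x0  (in 4 steps)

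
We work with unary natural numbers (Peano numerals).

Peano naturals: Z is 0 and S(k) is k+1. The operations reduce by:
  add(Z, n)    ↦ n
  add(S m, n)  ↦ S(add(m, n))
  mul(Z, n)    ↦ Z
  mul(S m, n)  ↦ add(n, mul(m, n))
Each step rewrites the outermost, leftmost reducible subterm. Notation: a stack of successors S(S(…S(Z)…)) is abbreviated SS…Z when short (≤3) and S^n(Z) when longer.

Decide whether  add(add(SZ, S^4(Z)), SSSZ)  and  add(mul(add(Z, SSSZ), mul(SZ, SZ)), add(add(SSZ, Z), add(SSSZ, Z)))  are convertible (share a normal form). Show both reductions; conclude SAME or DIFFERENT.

Term A:
  start: add(add(SZ, S^4(Z)), SSSZ)
  →1  add(S(add(Z, S^4(Z))), SSSZ)
  →2  S(add(add(Z, S^4(Z)), SSSZ))
  →3  S(add(S^4(Z), SSSZ))
  →4  S(S(add(SSSZ, SSSZ)))
  →5  S(S(S(add(SSZ, SSSZ))))
  →6  S(S(S(S(add(SZ, SSSZ)))))
  →7  S(S(S(S(S(add(Z, SSSZ))))))
  →8  S^8(Z)

Term B:
  start: add(mul(add(Z, SSSZ), mul(SZ, SZ)), add(add(SSZ, Z), add(SSSZ, Z)))
  →1  add(mul(SSSZ, mul(SZ, SZ)), add(add(SSZ, Z), add(SSSZ, Z)))
  →2  add(add(mul(SZ, SZ), mul(SSZ, mul(SZ, SZ))), add(add(SSZ, Z), add(SSSZ, Z)))
  →3  add(add(add(SZ, mul(Z, SZ)), mul(SSZ, mul(SZ, SZ))), add(add(SSZ, Z), add(SSSZ, Z)))
  →4  add(add(S(add(Z, mul(Z, SZ))), mul(SSZ, mul(SZ, SZ))), add(add(SSZ, Z), add(SSSZ, Z)))
  →5  add(S(add(add(Z, mul(Z, SZ)), mul(SSZ, mul(SZ, SZ)))), add(add(SSZ, Z), add(SSSZ, Z)))
  →6  S(add(add(add(Z, mul(Z, SZ)), mul(SSZ, mul(SZ, SZ))), add(add(SSZ, Z), add(SSSZ, Z))))
  →7  S(add(add(mul(Z, SZ), mul(SSZ, mul(SZ, SZ))), add(add(SSZ, Z), add(SSSZ, Z))))
  →8  S(add(add(Z, mul(SSZ, mul(SZ, SZ))), add(add(SSZ, Z), add(SSSZ, Z))))
  →9  S(add(mul(SSZ, mul(SZ, SZ)), add(add(SSZ, Z), add(SSSZ, Z))))
  →10  S(add(add(mul(SZ, SZ), mul(SZ, mul(SZ, SZ))), add(add(SSZ, Z), add(SSSZ, Z))))
  →11  S(add(add(add(SZ, mul(Z, SZ)), mul(SZ, mul(SZ, SZ))), add(add(SSZ, Z), add(SSSZ, Z))))
  →12  S(add(add(S(add(Z, mul(Z, SZ))), mul(SZ, mul(SZ, SZ))), add(add(SSZ, Z), add(SSSZ, Z))))
  →13  S(add(S(add(add(Z, mul(Z, SZ)), mul(SZ, mul(SZ, SZ)))), add(add(SSZ, Z), add(SSSZ, Z))))
  →14  S(S(add(add(add(Z, mul(Z, SZ)), mul(SZ, mul(SZ, SZ))), add(add(SSZ, Z), add(SSSZ, Z)))))
  →15  S(S(add(add(mul(Z, SZ), mul(SZ, mul(SZ, SZ))), add(add(SSZ, Z), add(SSSZ, Z)))))
  →16  S(S(add(add(Z, mul(SZ, mul(SZ, SZ))), add(add(SSZ, Z), add(SSSZ, Z)))))
  →17  S(S(add(mul(SZ, mul(SZ, SZ)), add(add(SSZ, Z), add(SSSZ, Z)))))
  →18  S(S(add(add(mul(SZ, SZ), mul(Z, mul(SZ, SZ))), add(add(SSZ, Z), add(SSSZ, Z)))))
  →19  S(S(add(add(add(SZ, mul(Z, SZ)), mul(Z, mul(SZ, SZ))), add(add(SSZ, Z), add(SSSZ, Z)))))
  →20  S(S(add(add(S(add(Z, mul(Z, SZ))), mul(Z, mul(SZ, SZ))), add(add(SSZ, Z), add(SSSZ, Z)))))
  →21  S(S(add(S(add(add(Z, mul(Z, SZ)), mul(Z, mul(SZ, SZ)))), add(add(SSZ, Z), add(SSSZ, Z)))))
  →22  S(S(S(add(add(add(Z, mul(Z, SZ)), mul(Z, mul(SZ, SZ))), add(add(SSZ, Z), add(SSSZ, Z))))))
  →23  S(S(S(add(add(mul(Z, SZ), mul(Z, mul(SZ, SZ))), add(add(SSZ, Z), add(SSSZ, Z))))))
  →24  S(S(S(add(add(Z, mul(Z, mul(SZ, SZ))), add(add(SSZ, Z), add(SSSZ, Z))))))
  →25  S(S(S(add(mul(Z, mul(SZ, SZ)), add(add(SSZ, Z), add(SSSZ, Z))))))
  →26  S(S(S(add(Z, add(add(SSZ, Z), add(SSSZ, Z))))))
  →27  S(S(S(add(add(SSZ, Z), add(SSSZ, Z)))))
  →28  S(S(S(add(S(add(SZ, Z)), add(SSSZ, Z)))))
  →29  S(S(S(S(add(add(SZ, Z), add(SSSZ, Z))))))
  →30  S(S(S(S(add(S(add(Z, Z)), add(SSSZ, Z))))))
  →31  S(S(S(S(S(add(add(Z, Z), add(SSSZ, Z)))))))
  →32  S(S(S(S(S(add(Z, add(SSSZ, Z)))))))
  →33  S(S(S(S(S(add(SSSZ, Z))))))
  →34  S(S(S(S(S(S(add(SSZ, Z)))))))
  →35  S(S(S(S(S(S(S(add(SZ, Z))))))))
  →36  S(S(S(S(S(S(S(S(add(Z, Z)))))))))
  →37  S^8(Z)

Answer: SAME — A ⇓ S^8(Z), B ⇓ S^8(Z)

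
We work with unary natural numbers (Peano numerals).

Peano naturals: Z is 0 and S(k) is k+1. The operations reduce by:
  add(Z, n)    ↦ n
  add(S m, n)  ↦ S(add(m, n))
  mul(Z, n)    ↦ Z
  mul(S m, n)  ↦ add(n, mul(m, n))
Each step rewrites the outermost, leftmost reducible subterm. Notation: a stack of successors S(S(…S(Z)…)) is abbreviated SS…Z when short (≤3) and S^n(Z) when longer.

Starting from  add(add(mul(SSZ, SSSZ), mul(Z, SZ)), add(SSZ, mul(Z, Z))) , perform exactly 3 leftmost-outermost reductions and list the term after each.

  start: add(add(mul(SSZ, SSSZ), mul(Z, SZ)), add(SSZ, mul(Z, Z)))
  [1] add(add(add(SSSZ, mul(SZ, SSSZ)), mul(Z, SZ)), add(SSZ, mul(Z, Z)))
  [2] add(add(S(add(SSZ, mul(SZ, SSSZ))), mul(Z, SZ)), add(SSZ, mul(Z, Z)))
  [3] add(S(add(add(SSZ, mul(SZ, SSSZ)), mul(Z, SZ))), add(SSZ, mul(Z, Z)))

Answer: after 3 steps: add(S(add(add(SSZ, mul(SZ, SSSZ)), mul(Z, SZ))), add(SSZ, mul(Z, Z)))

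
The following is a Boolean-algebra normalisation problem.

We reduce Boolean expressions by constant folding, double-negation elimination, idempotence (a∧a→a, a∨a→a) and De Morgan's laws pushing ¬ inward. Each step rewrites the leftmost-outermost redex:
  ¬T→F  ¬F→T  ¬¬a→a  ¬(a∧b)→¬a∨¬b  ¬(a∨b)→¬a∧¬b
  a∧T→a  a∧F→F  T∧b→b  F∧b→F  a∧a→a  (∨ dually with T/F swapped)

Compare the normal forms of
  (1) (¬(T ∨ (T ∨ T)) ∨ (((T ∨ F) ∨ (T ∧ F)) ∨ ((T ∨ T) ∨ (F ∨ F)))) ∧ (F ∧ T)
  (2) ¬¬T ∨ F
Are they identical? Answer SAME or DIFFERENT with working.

Answer: DIFFERENT — A ⇓ F, B ⇓ T

Working:
Term A:
  start: (¬(T ∨ (T ∨ T)) ∨ (((T ∨ F) ∨ (T ∧ F)) ∨ ((T ∨ T) ∨ (F ∨ F)))) ∧ (F ∧ T)
  step 1: ((¬T ∧ ¬(T ∨ T)) ∨ (((T ∨ F) ∨ (T ∧ F)) ∨ ((T ∨ T) ∨ (F ∨ F)))) ∧ (F ∧ T)
  step 2: ((F ∧ ¬(T ∨ T)) ∨ (((T ∨ F) ∨ (T ∧ F)) ∨ ((T ∨ T) ∨ (F ∨ F)))) ∧ (F ∧ T)
  step 3: (F ∨ (((T ∨ F) ∨ (T ∧ F)) ∨ ((T ∨ T) ∨ (F ∨ F)))) ∧ (F ∧ T)
  step 4: (((T ∨ F) ∨ (T ∧ F)) ∨ ((T ∨ T) ∨ (F ∨ F))) ∧ (F ∧ T)
  step 5: ((T ∨ (T ∧ F)) ∨ ((T ∨ T) ∨ (F ∨ F))) ∧ (F ∧ T)
  step 6: (T ∨ ((T ∨ T) ∨ (F ∨ F))) ∧ (F ∧ T)
  step 7: T ∧ (F ∧ T)
  step 8: F ∧ T
  step 9: F

Term B:
  start: ¬¬T ∨ F
  step 1: ¬¬T
  step 2: T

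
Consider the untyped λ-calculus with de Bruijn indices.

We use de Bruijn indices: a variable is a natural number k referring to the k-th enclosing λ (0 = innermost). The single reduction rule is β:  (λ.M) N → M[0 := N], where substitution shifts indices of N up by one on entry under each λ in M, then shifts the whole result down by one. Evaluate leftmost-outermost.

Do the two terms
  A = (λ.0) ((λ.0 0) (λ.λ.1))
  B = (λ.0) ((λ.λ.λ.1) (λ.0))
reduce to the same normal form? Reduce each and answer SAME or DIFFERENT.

Answer: DIFFERENT — A ⇓ λ.λ.λ.1, B ⇓ λ.λ.1

Reduction:
Term A:
  start: (λ.0) ((λ.0 0) (λ.λ.1))
  →1  (λ.0 0) (λ.λ.1)
  →2  (λ.λ.1) (λ.λ.1)
  →3  λ.λ.λ.1

Term B:
  start: (λ.0) ((λ.λ.λ.1) (λ.0))
  →1  (λ.λ.λ.1) (λ.0)
  →2  λ.λ.1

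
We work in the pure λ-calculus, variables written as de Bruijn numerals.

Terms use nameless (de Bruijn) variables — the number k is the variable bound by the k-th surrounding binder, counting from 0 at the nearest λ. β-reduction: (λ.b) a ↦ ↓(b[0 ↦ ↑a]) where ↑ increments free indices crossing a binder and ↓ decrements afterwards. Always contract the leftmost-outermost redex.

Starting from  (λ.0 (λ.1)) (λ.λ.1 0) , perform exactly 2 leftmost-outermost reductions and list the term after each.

  start: (λ.0 (λ.1)) (λ.λ.1 0)
  step 1: (λ.λ.1 0) (λ.λ.λ.1 0)
  step 2: λ.(λ.λ.λ.1 0) 0

Answer: after 2 steps: λ.(λ.λ.λ.1 0) 0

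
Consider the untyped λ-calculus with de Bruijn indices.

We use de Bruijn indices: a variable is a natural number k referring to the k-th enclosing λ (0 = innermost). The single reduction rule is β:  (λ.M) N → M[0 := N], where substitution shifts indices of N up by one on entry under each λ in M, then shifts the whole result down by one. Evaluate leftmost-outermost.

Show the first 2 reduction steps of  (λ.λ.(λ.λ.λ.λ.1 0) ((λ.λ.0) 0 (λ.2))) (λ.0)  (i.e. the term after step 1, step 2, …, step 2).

Answer: after 2 steps: λ.λ.λ.λ.1 0

Derivation:
  start: (λ.λ.(λ.λ.λ.λ.1 0) ((λ.λ.0) 0 (λ.2))) (λ.0)
  →1  λ.(λ.λ.λ.λ.1 0) ((λ.λ.0) 0 (λ.λ.0))
  →2  λ.λ.λ.λ.1 0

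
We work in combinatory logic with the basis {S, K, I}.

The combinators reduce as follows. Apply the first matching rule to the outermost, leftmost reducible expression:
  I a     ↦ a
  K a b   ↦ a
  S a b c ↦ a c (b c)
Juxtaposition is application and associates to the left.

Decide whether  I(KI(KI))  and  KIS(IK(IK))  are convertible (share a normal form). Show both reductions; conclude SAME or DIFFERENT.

Answer: DIFFERENT — A ⇓ I, B ⇓ KK

Derivation:
Term A:
  start: I(KI(KI))
  →1  KI(KI)
  →2  I

Term B:
  start: KIS(IK(IK))
  →1  I(IK(IK))
  →2  IK(IK)
  →3  K(IK)
  →4  KK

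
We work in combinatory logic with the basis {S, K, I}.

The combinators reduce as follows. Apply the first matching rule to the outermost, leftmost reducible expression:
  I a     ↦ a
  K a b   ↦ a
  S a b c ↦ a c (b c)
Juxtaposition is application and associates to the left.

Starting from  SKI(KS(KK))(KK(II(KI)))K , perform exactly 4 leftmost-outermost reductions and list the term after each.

Answer: after 4 steps: SKK

Derivation:
  start: SKI(KS(KK))(KK(II(KI)))K
  step 1: K(KS(KK))(I(KS(KK)))(KK(II(KI)))K
  step 2: KS(KK)(KK(II(KI)))K
  step 3: S(KK(II(KI)))K
  step 4: SKK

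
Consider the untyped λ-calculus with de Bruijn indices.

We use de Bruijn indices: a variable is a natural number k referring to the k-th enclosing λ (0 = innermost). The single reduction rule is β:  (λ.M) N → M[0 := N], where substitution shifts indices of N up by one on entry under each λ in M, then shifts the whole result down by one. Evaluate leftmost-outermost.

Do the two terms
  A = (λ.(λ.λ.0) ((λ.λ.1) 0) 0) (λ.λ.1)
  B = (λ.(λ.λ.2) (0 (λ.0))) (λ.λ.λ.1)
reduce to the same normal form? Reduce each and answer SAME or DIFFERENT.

Term A:
  start: (λ.(λ.λ.0) ((λ.λ.1) 0) 0) (λ.λ.1)
  step 1: (λ.λ.0) ((λ.λ.1) (λ.λ.1)) (λ.λ.1)
  step 2: (λ.0) (λ.λ.1)
  step 3: λ.λ.1

Term B:
  start: (λ.(λ.λ.2) (0 (λ.0))) (λ.λ.λ.1)
  step 1: (λ.λ.λ.λ.λ.1) ((λ.λ.λ.1) (λ.0))
  step 2: λ.λ.λ.λ.1

Answer: DIFFERENT — A ⇓ λ.λ.1, B ⇓ λ.λ.λ.λ.1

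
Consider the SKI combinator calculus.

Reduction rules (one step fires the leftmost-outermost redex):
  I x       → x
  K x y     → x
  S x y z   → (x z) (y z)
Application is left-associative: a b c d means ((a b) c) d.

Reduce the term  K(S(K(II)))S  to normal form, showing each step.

Answer: normal form = S(KI)  (in 2 steps)

Reduction:
  start: K(S(K(II)))S
  →1  S(K(II))
  →2  S(KI)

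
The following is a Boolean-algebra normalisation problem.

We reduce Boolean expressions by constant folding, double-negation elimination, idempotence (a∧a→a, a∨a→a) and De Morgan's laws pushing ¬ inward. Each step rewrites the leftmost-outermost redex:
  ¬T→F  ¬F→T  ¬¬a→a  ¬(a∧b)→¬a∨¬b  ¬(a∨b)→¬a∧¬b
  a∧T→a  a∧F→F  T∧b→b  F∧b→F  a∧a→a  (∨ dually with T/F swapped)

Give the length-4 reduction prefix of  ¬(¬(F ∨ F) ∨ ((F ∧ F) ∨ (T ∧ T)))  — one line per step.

Answer: after 4 steps: F

Reduction:
  start: ¬(¬(F ∨ F) ∨ ((F ∧ F) ∨ (T ∧ T)))
  [1] ¬¬(F ∨ F) ∧ ¬((F ∧ F) ∨ (T ∧ T))
  [2] (F ∨ F) ∧ ¬((F ∧ F) ∨ (T ∧ T))
  [3] F ∧ ¬((F ∧ F) ∨ (T ∧ T))
  [4] F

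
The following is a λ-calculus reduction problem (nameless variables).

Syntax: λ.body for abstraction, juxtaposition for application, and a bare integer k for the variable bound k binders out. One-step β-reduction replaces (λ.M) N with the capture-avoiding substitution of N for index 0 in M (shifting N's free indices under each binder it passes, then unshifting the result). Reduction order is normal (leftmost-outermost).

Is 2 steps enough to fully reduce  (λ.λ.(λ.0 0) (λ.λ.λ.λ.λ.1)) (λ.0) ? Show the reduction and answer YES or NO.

  start: (λ.λ.(λ.0 0) (λ.λ.λ.λ.λ.1)) (λ.0)
  →1  λ.(λ.0 0) (λ.λ.λ.λ.λ.1)
  →2  λ.(λ.λ.λ.λ.λ.1) (λ.λ.λ.λ.λ.1)

Answer: NO — after 2 steps the term is λ.(λ.λ.λ.λ.λ.1) (λ.λ.λ.λ.λ.1), not yet normal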